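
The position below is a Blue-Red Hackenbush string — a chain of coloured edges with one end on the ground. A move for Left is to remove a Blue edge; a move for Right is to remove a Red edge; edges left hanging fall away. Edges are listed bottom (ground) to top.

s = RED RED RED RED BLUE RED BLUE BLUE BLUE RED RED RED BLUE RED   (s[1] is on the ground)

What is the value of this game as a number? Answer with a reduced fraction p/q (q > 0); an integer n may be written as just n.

-3643/1024

Prefix values for RED RED RED RED BLUE RED BLUE BLUE BLUE RED RED RED BLUE RED via {L|R} + simplicity:
R: Left { (no moves) }, Right { 0 } = simplest -1
RR: Left { (no moves) }, Right { -1 0 } = simplest -2
RRR: Left { (no moves) }, Right { -2 -1 0 } = simplest -3
RRRR: Left { (no moves) }, Right { -3 -2 -1 0 } = simplest -4
RRRRB: Left { -4 }, Right { -3 -2 -1 0 } = simplest -7/2
RRRRBR: Left { -4 }, Right { -7/2 -3 -2 -1 0 } = simplest -15/4
RRRRBRB: Left { -4 -15/4 }, Right { -7/2 -3 -2 -1 0 } = simplest -29/8
RRRRBRBB: Left { -4 -15/4 -29/8 }, Right { -7/2 -3 -2 -1 0 } = simplest -57/16
RRRRBRBBB: Left { -4 -15/4 -29/8 -57/16 }, Right { -7/2 -3 -2 -1 0 } = simplest -113/32
RRRRBRBBBR: Left { -4 -15/4 -29/8 -57/16 }, Right { -113/32 -7/2 -3 -2 -1 0 } = simplest -227/64
RRRRBRBBBRR: Left { -4 -15/4 -29/8 -57/16 }, Right { -227/64 -113/32 -7/2 -3 -2 -1 0 } = simplest -455/128
RRRRBRBBBRRR: Left { -4 -15/4 -29/8 -57/16 }, Right { -455/128 -227/64 -113/32 -7/2 -3 -2 -1 0 } = simplest -911/256
RRRRBRBBBRRRB: Left { -4 -15/4 -29/8 -57/16 -911/256 }, Right { -455/128 -227/64 -113/32 -7/2 -3 -2 -1 0 } = simplest -1821/512
RRRRBRBBBRRRBR: Left { -4 -15/4 -29/8 -57/16 -911/256 }, Right { -1821/512 -455/128 -227/64 -113/32 -7/2 -3 -2 -1 0 } = simplest -3643/1024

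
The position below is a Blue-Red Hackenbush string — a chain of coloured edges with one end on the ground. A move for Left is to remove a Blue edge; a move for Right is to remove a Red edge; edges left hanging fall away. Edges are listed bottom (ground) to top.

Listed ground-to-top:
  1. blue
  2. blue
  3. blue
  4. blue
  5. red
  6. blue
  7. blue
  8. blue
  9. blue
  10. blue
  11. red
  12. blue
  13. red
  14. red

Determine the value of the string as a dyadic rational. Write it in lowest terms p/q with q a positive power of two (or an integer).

Recurse on prefixes of the 14-edge string blue blue blue blue red blue blue blue blue blue red blue red red:
edge 1 of 14 (blue): { 0 | (no moves) } = 1
edge 2 of 14 (blue): { 0; 1 | (no moves) } = 2
edge 3 of 14 (blue): { 0; 1; 2 | (no moves) } = 3
edge 4 of 14 (blue): { 0; 1; 2; 3 | (no moves) } = 4
edge 5 of 14 (red): { 0; 1; 2; 3 | 4 } = 7/2
edge 6 of 14 (blue): { 0; 1; 2; 3; 7/2 | 4 } = 15/4
edge 7 of 14 (blue): { 0; 1; 2; 3; 7/2; 15/4 | 4 } = 31/8
edge 8 of 14 (blue): { 0; 1; 2; 3; 7/2; 15/4; 31/8 | 4 } = 63/16
edge 9 of 14 (blue): { 0; 1; 2; 3; 7/2; 15/4; 31/8; 63/16 | 4 } = 127/32
edge 10 of 14 (blue): { 0; 1; 2; 3; 7/2; 15/4; 31/8; 63/16; 127/32 | 4 } = 255/64
edge 11 of 14 (red): { 0; 1; 2; 3; 7/2; 15/4; 31/8; 63/16; 127/32 | 255/64; 4 } = 509/128
edge 12 of 14 (blue): { 0; 1; 2; 3; 7/2; 15/4; 31/8; 63/16; 127/32; 509/128 | 255/64; 4 } = 1019/256
edge 13 of 14 (red): { 0; 1; 2; 3; 7/2; 15/4; 31/8; 63/16; 127/32; 509/128 | 1019/256; 255/64; 4 } = 2037/512
edge 14 of 14 (red): { 0; 1; 2; 3; 7/2; 15/4; 31/8; 63/16; 127/32; 509/128 | 2037/512; 1019/256; 255/64; 4 } = 4073/1024

4073/1024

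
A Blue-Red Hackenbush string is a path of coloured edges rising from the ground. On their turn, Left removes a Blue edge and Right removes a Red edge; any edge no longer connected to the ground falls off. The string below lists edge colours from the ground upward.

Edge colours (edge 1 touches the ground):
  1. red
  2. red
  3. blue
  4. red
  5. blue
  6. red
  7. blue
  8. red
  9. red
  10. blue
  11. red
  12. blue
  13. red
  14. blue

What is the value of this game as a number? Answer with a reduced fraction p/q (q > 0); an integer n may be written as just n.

-6869/4096

Build v(s[:k]) for k = 1..14, string s = red red blue red blue red blue red red blue red blue red blue.
1 of 14 · r · max L −∞ · min R 0 -> -1
2 of 14 · rr · max L −∞ · min R -1 -> -2
3 of 14 · rrb · max L -2 · min R -1 -> -3/2
4 of 14 · rrbr · max L -2 · min R -3/2 -> -7/4
5 of 14 · rrbrb · max L -7/4 · min R -3/2 -> -13/8
6 of 14 · rrbrbr · max L -7/4 · min R -13/8 -> -27/16
7 of 14 · rrbrbrb · max L -27/16 · min R -13/8 -> -53/32
8 of 14 · rrbrbrbr · max L -27/16 · min R -53/32 -> -107/64
9 of 14 · rrbrbrbrr · max L -27/16 · min R -107/64 -> -215/128
10 of 14 · rrbrbrbrrb · max L -215/128 · min R -107/64 -> -429/256
11 of 14 · rrbrbrbrrbr · max L -215/128 · min R -429/256 -> -859/512
12 of 14 · rrbrbrbrrbrb · max L -859/512 · min R -429/256 -> -1717/1024
13 of 14 · rrbrbrbrrbrbr · max L -859/512 · min R -1717/1024 -> -3435/2048
14 of 14 · rrbrbrbrrbrbrb · max L -3435/2048 · min R -1717/1024 -> -6869/4096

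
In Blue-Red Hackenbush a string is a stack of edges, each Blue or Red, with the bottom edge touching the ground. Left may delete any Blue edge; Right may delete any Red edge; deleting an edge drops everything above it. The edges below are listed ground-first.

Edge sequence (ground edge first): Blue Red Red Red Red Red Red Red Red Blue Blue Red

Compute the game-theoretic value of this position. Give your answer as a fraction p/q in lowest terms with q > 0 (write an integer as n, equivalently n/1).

1 of 12 · B · max L 0 · min R +∞ — 1
2 of 12 · BR · max L 0 · min R 1 — 1/2
3 of 12 · BRR · max L 0 · min R 1/2 — 1/4
4 of 12 · BRRR · max L 0 · min R 1/4 — 1/8
5 of 12 · BRRRR · max L 0 · min R 1/8 — 1/16
6 of 12 · BRRRRR · max L 0 · min R 1/16 — 1/32
7 of 12 · BRRRRRR · max L 0 · min R 1/32 — 1/64
8 of 12 · BRRRRRRR · max L 0 · min R 1/64 — 1/128
9 of 12 · BRRRRRRRR · max L 0 · min R 1/128 — 1/256
10 of 12 · BRRRRRRRRB · max L 1/256 · min R 1/128 — 3/512
11 of 12 · BRRRRRRRRBB · max L 3/512 · min R 1/128 — 7/1024
12 of 12 · BRRRRRRRRBBR · max L 3/512 · min R 7/1024 — 13/2048

13/2048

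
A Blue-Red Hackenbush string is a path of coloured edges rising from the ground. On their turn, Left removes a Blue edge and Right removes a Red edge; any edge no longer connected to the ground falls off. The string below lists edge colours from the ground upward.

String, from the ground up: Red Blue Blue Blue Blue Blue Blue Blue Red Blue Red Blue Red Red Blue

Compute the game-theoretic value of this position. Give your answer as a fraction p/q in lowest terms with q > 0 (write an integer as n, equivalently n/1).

Recurse on prefixes of the 15-edge string Red Blue Blue Blue Blue Blue Blue Blue Red Blue Red Blue Red Red Blue:
v_1 [R]  L=[∅]  R=[0]  → -1
v_2 [RB]  L=[-1]  R=[0]  → -1/2
v_3 [RBB]  L=[-1, -1/2]  R=[0]  → -1/4
v_4 [RBBB]  L=[-1, -1/2, -1/4]  R=[0]  → -1/8
v_5 [RBBBB]  L=[-1, -1/2, -1/4, -1/8]  R=[0]  → -1/16
v_6 [RBBBBB]  L=[-1, -1/2, -1/4, -1/8, -1/16]  R=[0]  → -1/32
v_7 [RBBBBBB]  L=[-1, -1/2, -1/4, -1/8, -1/16, -1/32]  R=[0]  → -1/64
v_8 [RBBBBBBB]  L=[-1, -1/2, -1/4, -1/8, -1/16, -1/32, -1/64]  R=[0]  → -1/128
v_9 [RBBBBBBBR]  L=[-1, -1/2, -1/4, -1/8, -1/16, -1/32, -1/64]  R=[-1/128, 0]  → -3/256
v_10 [RBBBBBBBRB]  L=[-1, -1/2, -1/4, -1/8, -1/16, -1/32, -1/64, -3/256]  R=[-1/128, 0]  → -5/512
v_11 [RBBBBBBBRBR]  L=[-1, -1/2, -1/4, -1/8, -1/16, -1/32, -1/64, -3/256]  R=[-5/512, -1/128, 0]  → -11/1024
v_12 [RBBBBBBBRBRB]  L=[-1, -1/2, -1/4, -1/8, -1/16, -1/32, -1/64, -3/256, -11/1024]  R=[-5/512, -1/128, 0]  → -21/2048
v_13 [RBBBBBBBRBRBR]  L=[-1, -1/2, -1/4, -1/8, -1/16, -1/32, -1/64, -3/256, -11/1024]  R=[-21/2048, -5/512, -1/128, 0]  → -43/4096
v_14 [RBBBBBBBRBRBRR]  L=[-1, -1/2, -1/4, -1/8, -1/16, -1/32, -1/64, -3/256, -11/1024]  R=[-43/4096, -21/2048, -5/512, -1/128, 0]  → -87/8192
v_15 [RBBBBBBBRBRBRRB]  L=[-1, -1/2, -1/4, -1/8, -1/16, -1/32, -1/64, -3/256, -11/1024, -87/8192]  R=[-43/4096, -21/2048, -5/512, -1/128, 0]  → -173/16384

-173/16384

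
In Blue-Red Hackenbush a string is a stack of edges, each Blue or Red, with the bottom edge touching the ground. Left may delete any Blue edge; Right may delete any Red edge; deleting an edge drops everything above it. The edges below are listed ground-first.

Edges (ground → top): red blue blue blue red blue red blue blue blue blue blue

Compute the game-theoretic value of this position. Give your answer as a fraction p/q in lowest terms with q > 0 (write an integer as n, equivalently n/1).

-321/2048

step 1: add red to get r; options L={ none } R={ 0 } → -1
step 2: add blue to get rb; options L={ -1 } R={ 0 } → -1/2
step 3: add blue to get rbb; options L={ -1, -1/2 } R={ 0 } → -1/4
step 4: add blue to get rbbb; options L={ -1, -1/2, -1/4 } R={ 0 } → -1/8
step 5: add red to get rbbbr; options L={ -1, -1/2, -1/4 } R={ -1/8, 0 } → -3/16
step 6: add blue to get rbbbrb; options L={ -1, -1/2, -1/4, -3/16 } R={ -1/8, 0 } → -5/32
step 7: add red to get rbbbrbr; options L={ -1, -1/2, -1/4, -3/16 } R={ -5/32, -1/8, 0 } → -11/64
step 8: add blue to get rbbbrbrb; options L={ -1, -1/2, -1/4, -3/16, -11/64 } R={ -5/32, -1/8, 0 } → -21/128
step 9: add blue to get rbbbrbrbb; options L={ -1, -1/2, -1/4, -3/16, -11/64, -21/128 } R={ -5/32, -1/8, 0 } → -41/256
step 10: add blue to get rbbbrbrbbb; options L={ -1, -1/2, -1/4, -3/16, -11/64, -21/128, -41/256 } R={ -5/32, -1/8, 0 } → -81/512
step 11: add blue to get rbbbrbrbbbb; options L={ -1, -1/2, -1/4, -3/16, -11/64, -21/128, -41/256, -81/512 } R={ -5/32, -1/8, 0 } → -161/1024
step 12: add blue to get rbbbrbrbbbbb; options L={ -1, -1/2, -1/4, -3/16, -11/64, -21/128, -41/256, -81/512, -161/1024 } R={ -5/32, -1/8, 0 } → -321/2048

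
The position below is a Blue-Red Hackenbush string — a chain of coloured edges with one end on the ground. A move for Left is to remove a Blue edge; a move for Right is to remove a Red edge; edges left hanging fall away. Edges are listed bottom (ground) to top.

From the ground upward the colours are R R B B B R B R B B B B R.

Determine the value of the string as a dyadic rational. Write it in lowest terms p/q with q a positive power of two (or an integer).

-2371/2048

step 1: add R to get R; options L={ ∅ } R={ 0 } — -1
step 2: add R to get RR; options L={ ∅ } R={ -1, 0 } — -2
step 3: add B to get RRB; options L={ -2 } R={ -1, 0 } — -3/2
step 4: add B to get RRBB; options L={ -2, -3/2 } R={ -1, 0 } — -5/4
step 5: add B to get RRBBB; options L={ -2, -3/2, -5/4 } R={ -1, 0 } — -9/8
step 6: add R to get RRBBBR; options L={ -2, -3/2, -5/4 } R={ -9/8, -1, 0 } — -19/16
step 7: add B to get RRBBBRB; options L={ -2, -3/2, -5/4, -19/16 } R={ -9/8, -1, 0 } — -37/32
step 8: add R to get RRBBBRBR; options L={ -2, -3/2, -5/4, -19/16 } R={ -37/32, -9/8, -1, 0 } — -75/64
step 9: add B to get RRBBBRBRB; options L={ -2, -3/2, -5/4, -19/16, -75/64 } R={ -37/32, -9/8, -1, 0 } — -149/128
step 10: add B to get RRBBBRBRBB; options L={ -2, -3/2, -5/4, -19/16, -75/64, -149/128 } R={ -37/32, -9/8, -1, 0 } — -297/256
step 11: add B to get RRBBBRBRBBB; options L={ -2, -3/2, -5/4, -19/16, -75/64, -149/128, -297/256 } R={ -37/32, -9/8, -1, 0 } — -593/512
step 12: add B to get RRBBBRBRBBBB; options L={ -2, -3/2, -5/4, -19/16, -75/64, -149/128, -297/256, -593/512 } R={ -37/32, -9/8, -1, 0 } — -1185/1024
step 13: add R to get RRBBBRBRBBBBR; options L={ -2, -3/2, -5/4, -19/16, -75/64, -149/128, -297/256, -593/512 } R={ -1185/1024, -37/32, -9/8, -1, 0 } — -2371/2048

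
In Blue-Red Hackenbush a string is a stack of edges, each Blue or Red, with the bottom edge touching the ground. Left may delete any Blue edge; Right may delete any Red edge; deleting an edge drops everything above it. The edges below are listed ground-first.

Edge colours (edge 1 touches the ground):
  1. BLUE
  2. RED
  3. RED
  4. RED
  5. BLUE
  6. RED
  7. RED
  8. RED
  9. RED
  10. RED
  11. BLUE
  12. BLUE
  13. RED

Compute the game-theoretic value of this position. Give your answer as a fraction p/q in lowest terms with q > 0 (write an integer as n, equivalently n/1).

G(B) = { 0 |  } -> 1
G(BR) = { 0 | 1 } -> 1/2
G(BRR) = { 0 | 1/2,1 } -> 1/4
G(BRRR) = { 0 | 1/4,1/2,1 } -> 1/8
G(BRRRB) = { 0,1/8 | 1/4,1/2,1 } -> 3/16
G(BRRRBR) = { 0,1/8 | 3/16,1/4,1/2,1 } -> 5/32
G(BRRRBRR) = { 0,1/8 | 5/32,3/16,1/4,1/2,1 } -> 9/64
G(BRRRBRRR) = { 0,1/8 | 9/64,5/32,3/16,1/4,1/2,1 } -> 17/128
G(BRRRBRRRR) = { 0,1/8 | 17/128,9/64,5/32,3/16,1/4,1/2,1 } -> 33/256
G(BRRRBRRRRR) = { 0,1/8 | 33/256,17/128,9/64,5/32,3/16,1/4,1/2,1 } -> 65/512
G(BRRRBRRRRRB) = { 0,1/8,65/512 | 33/256,17/128,9/64,5/32,3/16,1/4,1/2,1 } -> 131/1024
G(BRRRBRRRRRBB) = { 0,1/8,65/512,131/1024 | 33/256,17/128,9/64,5/32,3/16,1/4,1/2,1 } -> 263/2048
G(BRRRBRRRRRBBR) = { 0,1/8,65/512,131/1024 | 263/2048,33/256,17/128,9/64,5/32,3/16,1/4,1/2,1 } -> 525/4096

525/4096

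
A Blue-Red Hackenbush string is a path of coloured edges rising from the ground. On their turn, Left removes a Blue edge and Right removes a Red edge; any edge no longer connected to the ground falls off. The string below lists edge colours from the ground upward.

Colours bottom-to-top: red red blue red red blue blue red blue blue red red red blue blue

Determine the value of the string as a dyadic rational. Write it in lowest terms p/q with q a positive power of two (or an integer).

-14649/8192

r: Left { (no moves) }, Right { 0 } → simplest -1
rr: Left { (no moves) }, Right { -1; 0 } → simplest -2
rrb: Left { -2 }, Right { -1; 0 } → simplest -3/2
rrbr: Left { -2 }, Right { -3/2; -1; 0 } → simplest -7/4
rrbrr: Left { -2 }, Right { -7/4; -3/2; -1; 0 } → simplest -15/8
rrbrrb: Left { -2; -15/8 }, Right { -7/4; -3/2; -1; 0 } → simplest -29/16
rrbrrbb: Left { -2; -15/8; -29/16 }, Right { -7/4; -3/2; -1; 0 } → simplest -57/32
rrbrrbbr: Left { -2; -15/8; -29/16 }, Right { -57/32; -7/4; -3/2; -1; 0 } → simplest -115/64
rrbrrbbrb: Left { -2; -15/8; -29/16; -115/64 }, Right { -57/32; -7/4; -3/2; -1; 0 } → simplest -229/128
rrbrrbbrbb: Left { -2; -15/8; -29/16; -115/64; -229/128 }, Right { -57/32; -7/4; -3/2; -1; 0 } → simplest -457/256
rrbrrbbrbbr: Left { -2; -15/8; -29/16; -115/64; -229/128 }, Right { -457/256; -57/32; -7/4; -3/2; -1; 0 } → simplest -915/512
rrbrrbbrbbrr: Left { -2; -15/8; -29/16; -115/64; -229/128 }, Right { -915/512; -457/256; -57/32; -7/4; -3/2; -1; 0 } → simplest -1831/1024
rrbrrbbrbbrrr: Left { -2; -15/8; -29/16; -115/64; -229/128 }, Right { -1831/1024; -915/512; -457/256; -57/32; -7/4; -3/2; -1; 0 } → simplest -3663/2048
rrbrrbbrbbrrrb: Left { -2; -15/8; -29/16; -115/64; -229/128; -3663/2048 }, Right { -1831/1024; -915/512; -457/256; -57/32; -7/4; -3/2; -1; 0 } → simplest -7325/4096
rrbrrbbrbbrrrbb: Left { -2; -15/8; -29/16; -115/64; -229/128; -3663/2048; -7325/4096 }, Right { -1831/1024; -915/512; -457/256; -57/32; -7/4; -3/2; -1; 0 } → simplest -14649/8192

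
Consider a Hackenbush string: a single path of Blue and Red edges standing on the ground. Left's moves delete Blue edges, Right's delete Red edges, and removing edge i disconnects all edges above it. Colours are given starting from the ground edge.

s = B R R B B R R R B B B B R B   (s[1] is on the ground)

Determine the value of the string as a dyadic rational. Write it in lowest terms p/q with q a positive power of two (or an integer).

3195/8192

value_1 [B]  L=[0]  R=[∅]  => 1
value_2 [BR]  L=[0]  R=[1]  => 1/2
value_3 [BRR]  L=[0]  R=[1/2,1]  => 1/4
value_4 [BRRB]  L=[0,1/4]  R=[1/2,1]  => 3/8
value_5 [BRRBB]  L=[0,1/4,3/8]  R=[1/2,1]  => 7/16
value_6 [BRRBBR]  L=[0,1/4,3/8]  R=[7/16,1/2,1]  => 13/32
value_7 [BRRBBRR]  L=[0,1/4,3/8]  R=[13/32,7/16,1/2,1]  => 25/64
value_8 [BRRBBRRR]  L=[0,1/4,3/8]  R=[25/64,13/32,7/16,1/2,1]  => 49/128
value_9 [BRRBBRRRB]  L=[0,1/4,3/8,49/128]  R=[25/64,13/32,7/16,1/2,1]  => 99/256
value_10 [BRRBBRRRBB]  L=[0,1/4,3/8,49/128,99/256]  R=[25/64,13/32,7/16,1/2,1]  => 199/512
value_11 [BRRBBRRRBBB]  L=[0,1/4,3/8,49/128,99/256,199/512]  R=[25/64,13/32,7/16,1/2,1]  => 399/1024
value_12 [BRRBBRRRBBBB]  L=[0,1/4,3/8,49/128,99/256,199/512,399/1024]  R=[25/64,13/32,7/16,1/2,1]  => 799/2048
value_13 [BRRBBRRRBBBBR]  L=[0,1/4,3/8,49/128,99/256,199/512,399/1024]  R=[799/2048,25/64,13/32,7/16,1/2,1]  => 1597/4096
value_14 [BRRBBRRRBBBBRB]  L=[0,1/4,3/8,49/128,99/256,199/512,399/1024,1597/4096]  R=[799/2048,25/64,13/32,7/16,1/2,1]  => 3195/8192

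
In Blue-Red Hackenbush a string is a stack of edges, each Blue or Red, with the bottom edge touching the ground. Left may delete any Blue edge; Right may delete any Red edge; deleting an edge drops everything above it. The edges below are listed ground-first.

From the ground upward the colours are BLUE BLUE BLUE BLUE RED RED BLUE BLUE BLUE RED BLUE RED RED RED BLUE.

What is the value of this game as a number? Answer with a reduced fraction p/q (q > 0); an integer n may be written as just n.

Recurse on prefixes of the 15-edge string BLUE BLUE BLUE BLUE RED RED BLUE BLUE BLUE RED BLUE RED RED RED BLUE:
val_1 [B]  L=[0]  R=[none]  so 1
val_2 [BB]  L=[0,1]  R=[none]  so 2
val_3 [BBB]  L=[0,1,2]  R=[none]  so 3
val_4 [BBBB]  L=[0,1,2,3]  R=[none]  so 4
val_5 [BBBBR]  L=[0,1,2,3]  R=[4]  so 7/2
val_6 [BBBBRR]  L=[0,1,2,3]  R=[7/2,4]  so 13/4
val_7 [BBBBRRB]  L=[0,1,2,3,13/4]  R=[7/2,4]  so 27/8
val_8 [BBBBRRBB]  L=[0,1,2,3,13/4,27/8]  R=[7/2,4]  so 55/16
val_9 [BBBBRRBBB]  L=[0,1,2,3,13/4,27/8,55/16]  R=[7/2,4]  so 111/32
val_10 [BBBBRRBBBR]  L=[0,1,2,3,13/4,27/8,55/16]  R=[111/32,7/2,4]  so 221/64
val_11 [BBBBRRBBBRB]  L=[0,1,2,3,13/4,27/8,55/16,221/64]  R=[111/32,7/2,4]  so 443/128
val_12 [BBBBRRBBBRBR]  L=[0,1,2,3,13/4,27/8,55/16,221/64]  R=[443/128,111/32,7/2,4]  so 885/256
val_13 [BBBBRRBBBRBRR]  L=[0,1,2,3,13/4,27/8,55/16,221/64]  R=[885/256,443/128,111/32,7/2,4]  so 1769/512
val_14 [BBBBRRBBBRBRRR]  L=[0,1,2,3,13/4,27/8,55/16,221/64]  R=[1769/512,885/256,443/128,111/32,7/2,4]  so 3537/1024
val_15 [BBBBRRBBBRBRRRB]  L=[0,1,2,3,13/4,27/8,55/16,221/64,3537/1024]  R=[1769/512,885/256,443/128,111/32,7/2,4]  so 7075/2048

7075/2048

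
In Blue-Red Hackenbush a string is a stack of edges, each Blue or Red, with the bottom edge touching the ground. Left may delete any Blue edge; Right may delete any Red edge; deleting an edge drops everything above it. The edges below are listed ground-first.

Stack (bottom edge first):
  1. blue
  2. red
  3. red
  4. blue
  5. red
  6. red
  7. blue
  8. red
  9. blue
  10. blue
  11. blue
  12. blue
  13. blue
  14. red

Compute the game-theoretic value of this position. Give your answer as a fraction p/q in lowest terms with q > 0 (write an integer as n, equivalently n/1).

edge 1 of 14 (blue): { 0 | — } gives 1
edge 2 of 14 (red): { 0 | 1 } gives 1/2
edge 3 of 14 (red): { 0 | 1/2 1 } gives 1/4
edge 4 of 14 (blue): { 0 1/4 | 1/2 1 } gives 3/8
edge 5 of 14 (red): { 0 1/4 | 3/8 1/2 1 } gives 5/16
edge 6 of 14 (red): { 0 1/4 | 5/16 3/8 1/2 1 } gives 9/32
edge 7 of 14 (blue): { 0 1/4 9/32 | 5/16 3/8 1/2 1 } gives 19/64
edge 8 of 14 (red): { 0 1/4 9/32 | 19/64 5/16 3/8 1/2 1 } gives 37/128
edge 9 of 14 (blue): { 0 1/4 9/32 37/128 | 19/64 5/16 3/8 1/2 1 } gives 75/256
edge 10 of 14 (blue): { 0 1/4 9/32 37/128 75/256 | 19/64 5/16 3/8 1/2 1 } gives 151/512
edge 11 of 14 (blue): { 0 1/4 9/32 37/128 75/256 151/512 | 19/64 5/16 3/8 1/2 1 } gives 303/1024
edge 12 of 14 (blue): { 0 1/4 9/32 37/128 75/256 151/512 303/1024 | 19/64 5/16 3/8 1/2 1 } gives 607/2048
edge 13 of 14 (blue): { 0 1/4 9/32 37/128 75/256 151/512 303/1024 607/2048 | 19/64 5/16 3/8 1/2 1 } gives 1215/4096
edge 14 of 14 (red): { 0 1/4 9/32 37/128 75/256 151/512 303/1024 607/2048 | 1215/4096 19/64 5/16 3/8 1/2 1 } gives 2429/8192

2429/8192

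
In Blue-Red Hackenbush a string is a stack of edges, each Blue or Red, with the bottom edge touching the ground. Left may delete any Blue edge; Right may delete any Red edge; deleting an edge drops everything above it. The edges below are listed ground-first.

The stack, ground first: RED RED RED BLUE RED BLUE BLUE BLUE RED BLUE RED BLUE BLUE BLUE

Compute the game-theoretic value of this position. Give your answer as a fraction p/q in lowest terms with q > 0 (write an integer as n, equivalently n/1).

g_1 [R]  L=[∅]  R=[0]  = -1
g_2 [RR]  L=[∅]  R=[-1 0]  = -2
g_3 [RRR]  L=[∅]  R=[-2 -1 0]  = -3
g_4 [RRRB]  L=[-3]  R=[-2 -1 0]  = -5/2
g_5 [RRRBR]  L=[-3]  R=[-5/2 -2 -1 0]  = -11/4
g_6 [RRRBRB]  L=[-3 -11/4]  R=[-5/2 -2 -1 0]  = -21/8
g_7 [RRRBRBB]  L=[-3 -11/4 -21/8]  R=[-5/2 -2 -1 0]  = -41/16
g_8 [RRRBRBBB]  L=[-3 -11/4 -21/8 -41/16]  R=[-5/2 -2 -1 0]  = -81/32
g_9 [RRRBRBBBR]  L=[-3 -11/4 -21/8 -41/16]  R=[-81/32 -5/2 -2 -1 0]  = -163/64
g_10 [RRRBRBBBRB]  L=[-3 -11/4 -21/8 -41/16 -163/64]  R=[-81/32 -5/2 -2 -1 0]  = -325/128
g_11 [RRRBRBBBRBR]  L=[-3 -11/4 -21/8 -41/16 -163/64]  R=[-325/128 -81/32 -5/2 -2 -1 0]  = -651/256
g_12 [RRRBRBBBRBRB]  L=[-3 -11/4 -21/8 -41/16 -163/64 -651/256]  R=[-325/128 -81/32 -5/2 -2 -1 0]  = -1301/512
g_13 [RRRBRBBBRBRBB]  L=[-3 -11/4 -21/8 -41/16 -163/64 -651/256 -1301/512]  R=[-325/128 -81/32 -5/2 -2 -1 0]  = -2601/1024
g_14 [RRRBRBBBRBRBBB]  L=[-3 -11/4 -21/8 -41/16 -163/64 -651/256 -1301/512 -2601/1024]  R=[-325/128 -81/32 -5/2 -2 -1 0]  = -5201/2048

-5201/2048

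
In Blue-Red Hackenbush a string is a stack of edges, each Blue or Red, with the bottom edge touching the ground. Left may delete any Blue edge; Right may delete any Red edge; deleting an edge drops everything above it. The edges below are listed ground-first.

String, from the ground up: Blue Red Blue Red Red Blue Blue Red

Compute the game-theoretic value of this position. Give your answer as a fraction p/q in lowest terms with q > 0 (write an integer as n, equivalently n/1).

Build value(s[:k]) for k = 1..8, string s = Blue Red Blue Red Red Blue Blue Red.
1 of 8 · B · max L 0 · min R +∞ = 1
2 of 8 · BR · max L 0 · min R 1 = 1/2
3 of 8 · BRB · max L 1/2 · min R 1 = 3/4
4 of 8 · BRBR · max L 1/2 · min R 3/4 = 5/8
5 of 8 · BRBRR · max L 1/2 · min R 5/8 = 9/16
6 of 8 · BRBRRB · max L 9/16 · min R 5/8 = 19/32
7 of 8 · BRBRRBB · max L 19/32 · min R 5/8 = 39/64
8 of 8 · BRBRRBBR · max L 19/32 · min R 39/64 = 77/128

77/128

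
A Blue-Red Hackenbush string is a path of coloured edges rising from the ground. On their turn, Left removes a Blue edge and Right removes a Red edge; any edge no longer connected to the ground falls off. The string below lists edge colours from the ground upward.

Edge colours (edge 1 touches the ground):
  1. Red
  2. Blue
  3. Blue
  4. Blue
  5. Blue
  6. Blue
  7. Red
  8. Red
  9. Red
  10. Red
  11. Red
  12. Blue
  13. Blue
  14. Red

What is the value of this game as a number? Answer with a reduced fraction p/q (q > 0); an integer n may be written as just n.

Prefix values for Red Blue Blue Blue Blue Blue Red Red Red Red Red Blue Blue Red via {L|R} + simplicity:
1 of 14 · R · max L −∞ · min R 0 gives -1
2 of 14 · RB · max L -1 · min R 0 gives -1/2
3 of 14 · RBB · max L -1/2 · min R 0 gives -1/4
4 of 14 · RBBB · max L -1/4 · min R 0 gives -1/8
5 of 14 · RBBBB · max L -1/8 · min R 0 gives -1/16
6 of 14 · RBBBBB · max L -1/16 · min R 0 gives -1/32
7 of 14 · RBBBBBR · max L -1/16 · min R -1/32 gives -3/64
8 of 14 · RBBBBBRR · max L -1/16 · min R -3/64 gives -7/128
9 of 14 · RBBBBBRRR · max L -1/16 · min R -7/128 gives -15/256
10 of 14 · RBBBBBRRRR · max L -1/16 · min R -15/256 gives -31/512
11 of 14 · RBBBBBRRRRR · max L -1/16 · min R -31/512 gives -63/1024
12 of 14 · RBBBBBRRRRRB · max L -63/1024 · min R -31/512 gives -125/2048
13 of 14 · RBBBBBRRRRRBB · max L -125/2048 · min R -31/512 gives -249/4096
14 of 14 · RBBBBBRRRRRBBR · max L -125/2048 · min R -249/4096 gives -499/8192

-499/8192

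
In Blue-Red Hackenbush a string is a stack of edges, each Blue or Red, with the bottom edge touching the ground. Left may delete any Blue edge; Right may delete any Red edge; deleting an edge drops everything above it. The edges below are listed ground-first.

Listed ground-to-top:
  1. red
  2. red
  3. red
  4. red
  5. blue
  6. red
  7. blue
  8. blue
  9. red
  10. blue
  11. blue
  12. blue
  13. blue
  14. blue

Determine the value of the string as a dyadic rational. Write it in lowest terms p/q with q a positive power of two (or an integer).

step 1: add red to get r; options L={ (no moves) } R={ 0 } — -1
step 2: add red to get rr; options L={ (no moves) } R={ -1 0 } — -2
step 3: add red to get rrr; options L={ (no moves) } R={ -2 -1 0 } — -3
step 4: add red to get rrrr; options L={ (no moves) } R={ -3 -2 -1 0 } — -4
step 5: add blue to get rrrrb; options L={ -4 } R={ -3 -2 -1 0 } — -7/2
step 6: add red to get rrrrbr; options L={ -4 } R={ -7/2 -3 -2 -1 0 } — -15/4
step 7: add blue to get rrrrbrb; options L={ -4 -15/4 } R={ -7/2 -3 -2 -1 0 } — -29/8
step 8: add blue to get rrrrbrbb; options L={ -4 -15/4 -29/8 } R={ -7/2 -3 -2 -1 0 } — -57/16
step 9: add red to get rrrrbrbbr; options L={ -4 -15/4 -29/8 } R={ -57/16 -7/2 -3 -2 -1 0 } — -115/32
step 10: add blue to get rrrrbrbbrb; options L={ -4 -15/4 -29/8 -115/32 } R={ -57/16 -7/2 -3 -2 -1 0 } — -229/64
step 11: add blue to get rrrrbrbbrbb; options L={ -4 -15/4 -29/8 -115/32 -229/64 } R={ -57/16 -7/2 -3 -2 -1 0 } — -457/128
step 12: add blue to get rrrrbrbbrbbb; options L={ -4 -15/4 -29/8 -115/32 -229/64 -457/128 } R={ -57/16 -7/2 -3 -2 -1 0 } — -913/256
step 13: add blue to get rrrrbrbbrbbbb; options L={ -4 -15/4 -29/8 -115/32 -229/64 -457/128 -913/256 } R={ -57/16 -7/2 -3 -2 -1 0 } — -1825/512
step 14: add blue to get rrrrbrbbrbbbbb; options L={ -4 -15/4 -29/8 -115/32 -229/64 -457/128 -913/256 -1825/512 } R={ -57/16 -7/2 -3 -2 -1 0 } — -3649/1024

-3649/1024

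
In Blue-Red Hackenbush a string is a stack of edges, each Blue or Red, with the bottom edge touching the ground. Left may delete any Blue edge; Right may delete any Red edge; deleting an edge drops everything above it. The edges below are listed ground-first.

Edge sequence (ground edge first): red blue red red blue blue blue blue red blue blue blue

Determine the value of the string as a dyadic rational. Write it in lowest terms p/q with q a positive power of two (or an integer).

-1553/2048

Recurse on prefixes of the 12-edge string red blue red red blue blue blue blue red blue blue blue:
step 1: add red to get r; options L={  } R={ 0 } = -1
step 2: add blue to get rb; options L={ -1 } R={ 0 } = -1/2
step 3: add red to get rbr; options L={ -1 } R={ -1/2 0 } = -3/4
step 4: add red to get rbrr; options L={ -1 } R={ -3/4 -1/2 0 } = -7/8
step 5: add blue to get rbrrb; options L={ -1 -7/8 } R={ -3/4 -1/2 0 } = -13/16
step 6: add blue to get rbrrbb; options L={ -1 -7/8 -13/16 } R={ -3/4 -1/2 0 } = -25/32
step 7: add blue to get rbrrbbb; options L={ -1 -7/8 -13/16 -25/32 } R={ -3/4 -1/2 0 } = -49/64
step 8: add blue to get rbrrbbbb; options L={ -1 -7/8 -13/16 -25/32 -49/64 } R={ -3/4 -1/2 0 } = -97/128
step 9: add red to get rbrrbbbbr; options L={ -1 -7/8 -13/16 -25/32 -49/64 } R={ -97/128 -3/4 -1/2 0 } = -195/256
step 10: add blue to get rbrrbbbbrb; options L={ -1 -7/8 -13/16 -25/32 -49/64 -195/256 } R={ -97/128 -3/4 -1/2 0 } = -389/512
step 11: add blue to get rbrrbbbbrbb; options L={ -1 -7/8 -13/16 -25/32 -49/64 -195/256 -389/512 } R={ -97/128 -3/4 -1/2 0 } = -777/1024
step 12: add blue to get rbrrbbbbrbbb; options L={ -1 -7/8 -13/16 -25/32 -49/64 -195/256 -389/512 -777/1024 } R={ -97/128 -3/4 -1/2 0 } = -1553/2048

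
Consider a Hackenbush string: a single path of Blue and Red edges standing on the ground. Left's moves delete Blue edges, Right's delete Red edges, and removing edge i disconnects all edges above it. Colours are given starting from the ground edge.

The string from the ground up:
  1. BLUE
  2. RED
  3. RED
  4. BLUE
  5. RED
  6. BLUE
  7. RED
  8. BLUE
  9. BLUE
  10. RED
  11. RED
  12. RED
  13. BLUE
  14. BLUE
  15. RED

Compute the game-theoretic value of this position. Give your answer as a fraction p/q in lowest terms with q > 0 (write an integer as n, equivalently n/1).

Recurse on prefixes of the 15-edge string BLUE RED RED BLUE RED BLUE RED BLUE BLUE RED RED RED BLUE BLUE RED:
G(B) = { 0 | ∅ } -> 1
G(BR) = { 0 | 1 } -> 1/2
G(BRR) = { 0 | 1/2,1 } -> 1/4
G(BRRB) = { 0,1/4 | 1/2,1 } -> 3/8
G(BRRBR) = { 0,1/4 | 3/8,1/2,1 } -> 5/16
G(BRRBRB) = { 0,1/4,5/16 | 3/8,1/2,1 } -> 11/32
G(BRRBRBR) = { 0,1/4,5/16 | 11/32,3/8,1/2,1 } -> 21/64
G(BRRBRBRB) = { 0,1/4,5/16,21/64 | 11/32,3/8,1/2,1 } -> 43/128
G(BRRBRBRBB) = { 0,1/4,5/16,21/64,43/128 | 11/32,3/8,1/2,1 } -> 87/256
G(BRRBRBRBBR) = { 0,1/4,5/16,21/64,43/128 | 87/256,11/32,3/8,1/2,1 } -> 173/512
G(BRRBRBRBBRR) = { 0,1/4,5/16,21/64,43/128 | 173/512,87/256,11/32,3/8,1/2,1 } -> 345/1024
G(BRRBRBRBBRRR) = { 0,1/4,5/16,21/64,43/128 | 345/1024,173/512,87/256,11/32,3/8,1/2,1 } -> 689/2048
G(BRRBRBRBBRRRB) = { 0,1/4,5/16,21/64,43/128,689/2048 | 345/1024,173/512,87/256,11/32,3/8,1/2,1 } -> 1379/4096
G(BRRBRBRBBRRRBB) = { 0,1/4,5/16,21/64,43/128,689/2048,1379/4096 | 345/1024,173/512,87/256,11/32,3/8,1/2,1 } -> 2759/8192
G(BRRBRBRBBRRRBBR) = { 0,1/4,5/16,21/64,43/128,689/2048,1379/4096 | 2759/8192,345/1024,173/512,87/256,11/32,3/8,1/2,1 } -> 5517/16384

5517/16384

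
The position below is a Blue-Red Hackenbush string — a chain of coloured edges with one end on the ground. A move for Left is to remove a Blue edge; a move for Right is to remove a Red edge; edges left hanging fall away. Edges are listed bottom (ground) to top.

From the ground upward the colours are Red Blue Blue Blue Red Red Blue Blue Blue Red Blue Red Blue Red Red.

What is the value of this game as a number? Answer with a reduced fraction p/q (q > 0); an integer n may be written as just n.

R: Left { none }, Right { 0 } gives simplest -1
RB: Left { -1 }, Right { 0 } gives simplest -1/2
RBB: Left { -1; -1/2 }, Right { 0 } gives simplest -1/4
RBBB: Left { -1; -1/2; -1/4 }, Right { 0 } gives simplest -1/8
RBBBR: Left { -1; -1/2; -1/4 }, Right { -1/8; 0 } gives simplest -3/16
RBBBRR: Left { -1; -1/2; -1/4 }, Right { -3/16; -1/8; 0 } gives simplest -7/32
RBBBRRB: Left { -1; -1/2; -1/4; -7/32 }, Right { -3/16; -1/8; 0 } gives simplest -13/64
RBBBRRBB: Left { -1; -1/2; -1/4; -7/32; -13/64 }, Right { -3/16; -1/8; 0 } gives simplest -25/128
RBBBRRBBB: Left { -1; -1/2; -1/4; -7/32; -13/64; -25/128 }, Right { -3/16; -1/8; 0 } gives simplest -49/256
RBBBRRBBBR: Left { -1; -1/2; -1/4; -7/32; -13/64; -25/128 }, Right { -49/256; -3/16; -1/8; 0 } gives simplest -99/512
RBBBRRBBBRB: Left { -1; -1/2; -1/4; -7/32; -13/64; -25/128; -99/512 }, Right { -49/256; -3/16; -1/8; 0 } gives simplest -197/1024
RBBBRRBBBRBR: Left { -1; -1/2; -1/4; -7/32; -13/64; -25/128; -99/512 }, Right { -197/1024; -49/256; -3/16; -1/8; 0 } gives simplest -395/2048
RBBBRRBBBRBRB: Left { -1; -1/2; -1/4; -7/32; -13/64; -25/128; -99/512; -395/2048 }, Right { -197/1024; -49/256; -3/16; -1/8; 0 } gives simplest -789/4096
RBBBRRBBBRBRBR: Left { -1; -1/2; -1/4; -7/32; -13/64; -25/128; -99/512; -395/2048 }, Right { -789/4096; -197/1024; -49/256; -3/16; -1/8; 0 } gives simplest -1579/8192
RBBBRRBBBRBRBRR: Left { -1; -1/2; -1/4; -7/32; -13/64; -25/128; -99/512; -395/2048 }, Right { -1579/8192; -789/4096; -197/1024; -49/256; -3/16; -1/8; 0 } gives simplest -3159/16384

-3159/16384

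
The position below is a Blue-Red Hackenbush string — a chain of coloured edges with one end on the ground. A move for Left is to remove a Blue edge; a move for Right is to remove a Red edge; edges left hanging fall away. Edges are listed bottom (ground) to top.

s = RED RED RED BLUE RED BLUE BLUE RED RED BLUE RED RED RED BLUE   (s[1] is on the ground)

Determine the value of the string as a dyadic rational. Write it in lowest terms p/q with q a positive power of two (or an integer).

-5341/2048

val(R) = { (no moves) | 0 } so -1
val(RR) = { (no moves) | -1; 0 } so -2
val(RRR) = { (no moves) | -2; -1; 0 } so -3
val(RRRB) = { -3 | -2; -1; 0 } so -5/2
val(RRRBR) = { -3 | -5/2; -2; -1; 0 } so -11/4
val(RRRBRB) = { -3; -11/4 | -5/2; -2; -1; 0 } so -21/8
val(RRRBRBB) = { -3; -11/4; -21/8 | -5/2; -2; -1; 0 } so -41/16
val(RRRBRBBR) = { -3; -11/4; -21/8 | -41/16; -5/2; -2; -1; 0 } so -83/32
val(RRRBRBBRR) = { -3; -11/4; -21/8 | -83/32; -41/16; -5/2; -2; -1; 0 } so -167/64
val(RRRBRBBRRB) = { -3; -11/4; -21/8; -167/64 | -83/32; -41/16; -5/2; -2; -1; 0 } so -333/128
val(RRRBRBBRRBR) = { -3; -11/4; -21/8; -167/64 | -333/128; -83/32; -41/16; -5/2; -2; -1; 0 } so -667/256
val(RRRBRBBRRBRR) = { -3; -11/4; -21/8; -167/64 | -667/256; -333/128; -83/32; -41/16; -5/2; -2; -1; 0 } so -1335/512
val(RRRBRBBRRBRRR) = { -3; -11/4; -21/8; -167/64 | -1335/512; -667/256; -333/128; -83/32; -41/16; -5/2; -2; -1; 0 } so -2671/1024
val(RRRBRBBRRBRRRB) = { -3; -11/4; -21/8; -167/64; -2671/1024 | -1335/512; -667/256; -333/128; -83/32; -41/16; -5/2; -2; -1; 0 } so -5341/2048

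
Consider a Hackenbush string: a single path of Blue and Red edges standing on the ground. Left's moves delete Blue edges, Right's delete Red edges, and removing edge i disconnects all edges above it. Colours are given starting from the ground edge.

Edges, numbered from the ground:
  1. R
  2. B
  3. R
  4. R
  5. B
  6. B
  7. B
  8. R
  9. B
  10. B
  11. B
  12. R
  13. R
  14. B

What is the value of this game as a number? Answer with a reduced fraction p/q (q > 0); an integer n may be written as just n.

-6285/8192

step 1: add R to get R; options L={ · } R={ 0 } → -1
step 2: add B to get RB; options L={ -1 } R={ 0 } → -1/2
step 3: add R to get RBR; options L={ -1 } R={ -1/2; 0 } → -3/4
step 4: add R to get RBRR; options L={ -1 } R={ -3/4; -1/2; 0 } → -7/8
step 5: add B to get RBRRB; options L={ -1; -7/8 } R={ -3/4; -1/2; 0 } → -13/16
step 6: add B to get RBRRBB; options L={ -1; -7/8; -13/16 } R={ -3/4; -1/2; 0 } → -25/32
step 7: add B to get RBRRBBB; options L={ -1; -7/8; -13/16; -25/32 } R={ -3/4; -1/2; 0 } → -49/64
step 8: add R to get RBRRBBBR; options L={ -1; -7/8; -13/16; -25/32 } R={ -49/64; -3/4; -1/2; 0 } → -99/128
step 9: add B to get RBRRBBBRB; options L={ -1; -7/8; -13/16; -25/32; -99/128 } R={ -49/64; -3/4; -1/2; 0 } → -197/256
step 10: add B to get RBRRBBBRBB; options L={ -1; -7/8; -13/16; -25/32; -99/128; -197/256 } R={ -49/64; -3/4; -1/2; 0 } → -393/512
step 11: add B to get RBRRBBBRBBB; options L={ -1; -7/8; -13/16; -25/32; -99/128; -197/256; -393/512 } R={ -49/64; -3/4; -1/2; 0 } → -785/1024
step 12: add R to get RBRRBBBRBBBR; options L={ -1; -7/8; -13/16; -25/32; -99/128; -197/256; -393/512 } R={ -785/1024; -49/64; -3/4; -1/2; 0 } → -1571/2048
step 13: add R to get RBRRBBBRBBBRR; options L={ -1; -7/8; -13/16; -25/32; -99/128; -197/256; -393/512 } R={ -1571/2048; -785/1024; -49/64; -3/4; -1/2; 0 } → -3143/4096
step 14: add B to get RBRRBBBRBBBRRB; options L={ -1; -7/8; -13/16; -25/32; -99/128; -197/256; -393/512; -3143/4096 } R={ -1571/2048; -785/1024; -49/64; -3/4; -1/2; 0 } → -6285/8192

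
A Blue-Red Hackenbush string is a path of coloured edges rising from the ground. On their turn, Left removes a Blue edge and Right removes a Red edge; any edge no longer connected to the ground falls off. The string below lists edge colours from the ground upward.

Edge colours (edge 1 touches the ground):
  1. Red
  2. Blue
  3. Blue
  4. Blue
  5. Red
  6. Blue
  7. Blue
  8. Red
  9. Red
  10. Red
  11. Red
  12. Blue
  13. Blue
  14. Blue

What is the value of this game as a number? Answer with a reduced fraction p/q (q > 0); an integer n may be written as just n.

Build g(s[:k]) for k = 1..14, string s = Red Blue Blue Blue Red Blue Blue Red Red Red Red Blue Blue Blue.
g_1 [R]  L=[·]  R=[0]  gives -1
g_2 [RB]  L=[-1]  R=[0]  gives -1/2
g_3 [RBB]  L=[-1, -1/2]  R=[0]  gives -1/4
g_4 [RBBB]  L=[-1, -1/2, -1/4]  R=[0]  gives -1/8
g_5 [RBBBR]  L=[-1, -1/2, -1/4]  R=[-1/8, 0]  gives -3/16
g_6 [RBBBRB]  L=[-1, -1/2, -1/4, -3/16]  R=[-1/8, 0]  gives -5/32
g_7 [RBBBRBB]  L=[-1, -1/2, -1/4, -3/16, -5/32]  R=[-1/8, 0]  gives -9/64
g_8 [RBBBRBBR]  L=[-1, -1/2, -1/4, -3/16, -5/32]  R=[-9/64, -1/8, 0]  gives -19/128
g_9 [RBBBRBBRR]  L=[-1, -1/2, -1/4, -3/16, -5/32]  R=[-19/128, -9/64, -1/8, 0]  gives -39/256
g_10 [RBBBRBBRRR]  L=[-1, -1/2, -1/4, -3/16, -5/32]  R=[-39/256, -19/128, -9/64, -1/8, 0]  gives -79/512
g_11 [RBBBRBBRRRR]  L=[-1, -1/2, -1/4, -3/16, -5/32]  R=[-79/512, -39/256, -19/128, -9/64, -1/8, 0]  gives -159/1024
g_12 [RBBBRBBRRRRB]  L=[-1, -1/2, -1/4, -3/16, -5/32, -159/1024]  R=[-79/512, -39/256, -19/128, -9/64, -1/8, 0]  gives -317/2048
g_13 [RBBBRBBRRRRBB]  L=[-1, -1/2, -1/4, -3/16, -5/32, -159/1024, -317/2048]  R=[-79/512, -39/256, -19/128, -9/64, -1/8, 0]  gives -633/4096
g_14 [RBBBRBBRRRRBBB]  L=[-1, -1/2, -1/4, -3/16, -5/32, -159/1024, -317/2048, -633/4096]  R=[-79/512, -39/256, -19/128, -9/64, -1/8, 0]  gives -1265/8192

-1265/8192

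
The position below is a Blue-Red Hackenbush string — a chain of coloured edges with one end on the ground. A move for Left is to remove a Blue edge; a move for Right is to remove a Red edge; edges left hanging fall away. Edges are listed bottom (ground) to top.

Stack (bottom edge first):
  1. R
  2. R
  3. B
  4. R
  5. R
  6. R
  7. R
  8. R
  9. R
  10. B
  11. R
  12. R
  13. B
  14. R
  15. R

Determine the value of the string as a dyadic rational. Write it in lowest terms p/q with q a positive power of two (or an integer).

1 of 15 · R · max L −∞ · min R 0 => -1
2 of 15 · RR · max L −∞ · min R -1 => -2
3 of 15 · RRB · max L -2 · min R -1 => -3/2
4 of 15 · RRBR · max L -2 · min R -3/2 => -7/4
5 of 15 · RRBRR · max L -2 · min R -7/4 => -15/8
6 of 15 · RRBRRR · max L -2 · min R -15/8 => -31/16
7 of 15 · RRBRRRR · max L -2 · min R -31/16 => -63/32
8 of 15 · RRBRRRRR · max L -2 · min R -63/32 => -127/64
9 of 15 · RRBRRRRRR · max L -2 · min R -127/64 => -255/128
10 of 15 · RRBRRRRRRB · max L -255/128 · min R -127/64 => -509/256
11 of 15 · RRBRRRRRRBR · max L -255/128 · min R -509/256 => -1019/512
12 of 15 · RRBRRRRRRBRR · max L -255/128 · min R -1019/512 => -2039/1024
13 of 15 · RRBRRRRRRBRRB · max L -2039/1024 · min R -1019/512 => -4077/2048
14 of 15 · RRBRRRRRRBRRBR · max L -2039/1024 · min R -4077/2048 => -8155/4096
15 of 15 · RRBRRRRRRBRRBRR · max L -2039/1024 · min R -8155/4096 => -16311/8192

-16311/8192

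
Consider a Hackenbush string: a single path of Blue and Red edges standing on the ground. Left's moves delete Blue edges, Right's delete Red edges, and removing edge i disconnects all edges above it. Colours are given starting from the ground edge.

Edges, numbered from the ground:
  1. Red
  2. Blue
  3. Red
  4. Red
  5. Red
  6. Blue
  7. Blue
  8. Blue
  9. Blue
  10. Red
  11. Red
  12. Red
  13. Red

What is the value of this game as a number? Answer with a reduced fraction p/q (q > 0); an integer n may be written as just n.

-3615/4096

Build value(s[:k]) for k = 1..13, string s = Red Blue Red Red Red Blue Blue Blue Blue Red Red Red Red.
1 of 13 · R · max L −∞ · min R 0 gives -1
2 of 13 · RB · max L -1 · min R 0 gives -1/2
3 of 13 · RBR · max L -1 · min R -1/2 gives -3/4
4 of 13 · RBRR · max L -1 · min R -3/4 gives -7/8
5 of 13 · RBRRR · max L -1 · min R -7/8 gives -15/16
6 of 13 · RBRRRB · max L -15/16 · min R -7/8 gives -29/32
7 of 13 · RBRRRBB · max L -29/32 · min R -7/8 gives -57/64
8 of 13 · RBRRRBBB · max L -57/64 · min R -7/8 gives -113/128
9 of 13 · RBRRRBBBB · max L -113/128 · min R -7/8 gives -225/256
10 of 13 · RBRRRBBBBR · max L -113/128 · min R -225/256 gives -451/512
11 of 13 · RBRRRBBBBRR · max L -113/128 · min R -451/512 gives -903/1024
12 of 13 · RBRRRBBBBRRR · max L -113/128 · min R -903/1024 gives -1807/2048
13 of 13 · RBRRRBBBBRRRR · max L -113/128 · min R -1807/2048 gives -3615/4096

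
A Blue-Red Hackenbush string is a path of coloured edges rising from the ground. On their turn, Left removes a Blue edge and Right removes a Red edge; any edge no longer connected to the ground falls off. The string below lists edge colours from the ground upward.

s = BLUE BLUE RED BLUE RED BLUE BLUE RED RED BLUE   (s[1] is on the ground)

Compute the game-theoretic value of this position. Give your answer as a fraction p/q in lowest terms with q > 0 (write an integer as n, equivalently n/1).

435/256

g_1 [B]  L=[0]  R=[·]  = 1
g_2 [BB]  L=[0,1]  R=[·]  = 2
g_3 [BBR]  L=[0,1]  R=[2]  = 3/2
g_4 [BBRB]  L=[0,1,3/2]  R=[2]  = 7/4
g_5 [BBRBR]  L=[0,1,3/2]  R=[7/4,2]  = 13/8
g_6 [BBRBRB]  L=[0,1,3/2,13/8]  R=[7/4,2]  = 27/16
g_7 [BBRBRBB]  L=[0,1,3/2,13/8,27/16]  R=[7/4,2]  = 55/32
g_8 [BBRBRBBR]  L=[0,1,3/2,13/8,27/16]  R=[55/32,7/4,2]  = 109/64
g_9 [BBRBRBBRR]  L=[0,1,3/2,13/8,27/16]  R=[109/64,55/32,7/4,2]  = 217/128
g_10 [BBRBRBBRRB]  L=[0,1,3/2,13/8,27/16,217/128]  R=[109/64,55/32,7/4,2]  = 435/256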